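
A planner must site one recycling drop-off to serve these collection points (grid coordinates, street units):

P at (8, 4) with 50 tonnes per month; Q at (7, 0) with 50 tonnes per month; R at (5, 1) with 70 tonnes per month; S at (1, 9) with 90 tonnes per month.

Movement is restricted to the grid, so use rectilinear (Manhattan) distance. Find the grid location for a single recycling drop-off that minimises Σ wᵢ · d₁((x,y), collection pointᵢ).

Manhattan distance separates: Σwᵢ(|x−xᵢ|+|y−yᵢ|) = Σwᵢ|x−xᵢ| + Σwᵢ|y−yᵢ|, so x and y are optimised independently as 1-D weighted medians.
Total weight W = 260; half = 130.
x-coordinate, sorted with cumulative weight:
  x=1 (S, w=90) cum 90
  x=5 (R, w=70) cum 160  ← median
  x=7 (Q, w=50) cum 210
  x=8 (P, w=50) cum 260
⇒ x* = 5
y-coordinate, sorted with cumulative weight:
  y=0 (Q, w=50) cum 50
  y=1 (R, w=70) cum 120
  y=4 (P, w=50) cum 170  ← median
  y=9 (S, w=90) cum 260
⇒ y* = 4

(5, 4)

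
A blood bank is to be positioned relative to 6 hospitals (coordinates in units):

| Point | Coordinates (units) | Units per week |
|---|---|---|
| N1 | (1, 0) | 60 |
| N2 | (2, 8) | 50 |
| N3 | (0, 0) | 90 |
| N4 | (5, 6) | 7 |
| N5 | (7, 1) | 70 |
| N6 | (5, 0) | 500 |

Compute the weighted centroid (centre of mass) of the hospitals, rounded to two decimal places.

(4.10, 0.66)

The minimiser of Σwᵢ‖p−pᵢ‖² is the weighted centroid p* = (Σwᵢpᵢ)/(Σwᵢ).
Σwᵢ = 777.
Σwᵢxᵢ = 60·1 + 50·2 + 90·0 + 7·5 + 70·7 + 500·5 = 3185.
Σwᵢyᵢ = 60·0 + 50·8 + 90·0 + 7·6 + 70·1 + 500·0 = 512.
x* = 3185/777 = 4.10, y* = 512/777 = 0.66.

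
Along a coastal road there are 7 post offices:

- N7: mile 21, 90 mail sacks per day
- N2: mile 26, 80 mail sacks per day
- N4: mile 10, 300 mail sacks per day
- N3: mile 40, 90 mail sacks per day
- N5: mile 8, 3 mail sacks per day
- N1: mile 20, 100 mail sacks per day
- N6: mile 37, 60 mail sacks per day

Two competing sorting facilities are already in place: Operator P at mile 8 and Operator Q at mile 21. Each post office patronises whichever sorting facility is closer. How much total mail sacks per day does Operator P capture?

303

The indifferent point is the midpoint (8+21)/2 = 14.5; post offices left of it (closer to Operator P at 8) go to Operator P, those right go to Operator Q.
  N5 at 8 (w=3) → Operator P
  N4 at 10 (w=300) → Operator P
  N1 at 20 (w=100) → Operator Q
  N7 at 21 (w=90) → Operator Q
  N2 at 26 (w=80) → Operator Q
  N6 at 37 (w=60) → Operator Q
  N3 at 40 (w=90) → Operator Q
Operator P captures 303; Operator Q captures 420.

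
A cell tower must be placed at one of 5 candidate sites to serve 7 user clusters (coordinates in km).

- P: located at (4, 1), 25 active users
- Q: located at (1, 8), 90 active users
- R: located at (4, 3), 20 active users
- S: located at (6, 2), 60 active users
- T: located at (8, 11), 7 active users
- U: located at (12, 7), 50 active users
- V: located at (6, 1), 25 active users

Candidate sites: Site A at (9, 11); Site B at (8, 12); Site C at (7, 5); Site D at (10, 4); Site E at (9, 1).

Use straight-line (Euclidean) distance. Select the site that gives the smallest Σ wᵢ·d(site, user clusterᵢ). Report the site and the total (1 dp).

Total weighted distance at each candidate:
  Site A (9, 11): total = 2324.4
  Site B (8, 12): total = 2433.7
  Site C (7, 5): total = 1405.5
  Site D (10, 4): total = 1800.3
  Site E (9, 1): total = 1859.9
Minimum is at Site C with total 1405.5 km.

Site C, total 1405.5 km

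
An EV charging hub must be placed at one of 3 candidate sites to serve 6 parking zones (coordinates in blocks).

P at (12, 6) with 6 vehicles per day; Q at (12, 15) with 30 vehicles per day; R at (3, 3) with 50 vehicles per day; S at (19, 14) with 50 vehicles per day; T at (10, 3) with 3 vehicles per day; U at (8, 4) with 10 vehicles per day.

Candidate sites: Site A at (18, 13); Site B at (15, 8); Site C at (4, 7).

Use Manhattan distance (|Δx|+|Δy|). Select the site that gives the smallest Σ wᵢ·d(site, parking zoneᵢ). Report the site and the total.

Total weighted distance at each candidate:
  Site A (18, 13): total = 1912
  Site B (15, 8): total = 1820
  Site C (4, 7): total = 1984
Minimum is at Site B with total 1820 blocks.

Site B, total 1820 blocks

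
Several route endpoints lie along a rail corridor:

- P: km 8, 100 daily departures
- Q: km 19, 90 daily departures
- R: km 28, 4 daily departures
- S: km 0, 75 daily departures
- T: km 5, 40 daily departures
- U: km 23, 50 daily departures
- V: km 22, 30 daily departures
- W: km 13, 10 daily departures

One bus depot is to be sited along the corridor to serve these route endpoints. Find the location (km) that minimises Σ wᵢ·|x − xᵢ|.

x = 8

For a sum of weighted absolute distances on a line, the optimum is the weighted median (not the mean). Total weight W = 399; half-weight = 199.5.
Sort by position and accumulate weight:
  km 0 (S, w=75) → cum 75
  km 5 (T, w=40) → cum 115
  km 8 (P, w=100) → cum 215  ≥ 199.5 → median here
  km 13 (W, w=10) → cum 225
  km 19 (Q, w=90) → cum 315
  km 22 (V, w=30) → cum 345
  km 23 (U, w=50) → cum 395
  km 28 (R, w=4) → cum 399
Optimal location: km 8.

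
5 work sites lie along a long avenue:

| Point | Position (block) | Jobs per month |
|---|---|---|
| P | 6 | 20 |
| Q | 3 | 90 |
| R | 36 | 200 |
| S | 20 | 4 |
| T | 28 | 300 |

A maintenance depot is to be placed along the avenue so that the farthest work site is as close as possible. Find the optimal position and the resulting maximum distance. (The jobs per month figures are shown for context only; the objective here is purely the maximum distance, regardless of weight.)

location 19.5, max distance 16.5

The 1-center on a line is the midpoint of the two extreme points: leftmost at 3, rightmost at 36.
Optimal location = (3 + 36)/2 = 19.5; maximum distance = (36 − 3)/2 = 16.5.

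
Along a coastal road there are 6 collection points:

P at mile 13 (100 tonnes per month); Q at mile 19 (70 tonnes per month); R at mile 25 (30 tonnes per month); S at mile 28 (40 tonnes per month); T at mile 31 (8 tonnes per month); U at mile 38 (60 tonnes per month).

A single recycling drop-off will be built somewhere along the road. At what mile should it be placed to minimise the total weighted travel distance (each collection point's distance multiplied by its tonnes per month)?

x = 19

For a sum of weighted absolute distances on a line, the optimum is the weighted median (not the mean). Total weight W = 308; half-weight = 154.
Sort by position and accumulate weight:
  mile 13 (P, w=100) → cum 100
  mile 19 (Q, w=70) → cum 170  ≥ 154 → median here
  mile 25 (R, w=30) → cum 200
  mile 28 (S, w=40) → cum 240
  mile 31 (T, w=8) → cum 248
  mile 38 (U, w=60) → cum 308
Optimal location: mile 19.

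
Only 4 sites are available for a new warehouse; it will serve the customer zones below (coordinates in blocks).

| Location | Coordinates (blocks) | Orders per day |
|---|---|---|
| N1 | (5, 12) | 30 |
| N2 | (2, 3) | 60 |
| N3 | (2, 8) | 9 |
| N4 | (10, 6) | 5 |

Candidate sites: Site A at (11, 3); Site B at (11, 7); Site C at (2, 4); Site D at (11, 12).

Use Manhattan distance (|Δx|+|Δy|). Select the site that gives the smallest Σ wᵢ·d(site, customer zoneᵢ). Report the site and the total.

Total weighted distance at each candidate:
  Site A (11, 3): total = 1136
  Site B (11, 7): total = 1210
  Site C (2, 4): total = 476
  Site D (11, 12): total = 1412
Minimum is at Site C with total 476 blocks.

Site C, total 476 blocks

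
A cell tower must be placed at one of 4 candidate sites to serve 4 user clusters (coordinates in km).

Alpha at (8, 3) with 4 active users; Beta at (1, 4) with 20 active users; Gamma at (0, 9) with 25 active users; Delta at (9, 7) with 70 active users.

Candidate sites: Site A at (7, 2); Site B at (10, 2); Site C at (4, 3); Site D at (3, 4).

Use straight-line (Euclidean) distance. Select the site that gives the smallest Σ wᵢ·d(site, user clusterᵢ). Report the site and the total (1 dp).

Site D, total 675.7 km

Total weighted distance at each candidate:
  Site A (7, 2): total = 756.6
  Site B (10, 2): total = 855.4
  Site C (4, 3): total = 707.7
  Site D (3, 4): total = 675.7
Minimum is at Site D with total 675.7 km.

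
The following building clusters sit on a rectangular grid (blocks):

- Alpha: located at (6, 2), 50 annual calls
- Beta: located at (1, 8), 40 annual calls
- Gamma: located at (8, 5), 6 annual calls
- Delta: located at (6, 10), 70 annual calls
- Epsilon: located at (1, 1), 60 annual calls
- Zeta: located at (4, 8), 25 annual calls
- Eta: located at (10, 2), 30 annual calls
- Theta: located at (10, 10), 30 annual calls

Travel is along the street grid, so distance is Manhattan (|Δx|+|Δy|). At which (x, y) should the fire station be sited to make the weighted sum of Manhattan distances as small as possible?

(6, 8)

Manhattan distance separates: Σwᵢ(|x−xᵢ|+|y−yᵢ|) = Σwᵢ|x−xᵢ| + Σwᵢ|y−yᵢ|, so x and y are optimised independently as 1-D weighted medians.
Total weight W = 311; half = 155.5.
x-coordinate, sorted with cumulative weight:
  x=1 (Beta, w=40) cum 40
  x=1 (Epsilon, w=60) cum 100
  x=4 (Zeta, w=25) cum 125
  x=6 (Alpha, w=50) cum 175  ← median
  x=6 (Delta, w=70) cum 245
  x=8 (Gamma, w=6) cum 251
  x=10 (Eta, w=30) cum 281
  x=10 (Theta, w=30) cum 311
⇒ x* = 6
y-coordinate, sorted with cumulative weight:
  y=1 (Epsilon, w=60) cum 60
  y=2 (Alpha, w=50) cum 110
  y=2 (Eta, w=30) cum 140
  y=5 (Gamma, w=6) cum 146
  y=8 (Beta, w=40) cum 186  ← median
  y=8 (Zeta, w=25) cum 211
  y=10 (Delta, w=70) cum 281
  y=10 (Theta, w=30) cum 311
⇒ y* = 8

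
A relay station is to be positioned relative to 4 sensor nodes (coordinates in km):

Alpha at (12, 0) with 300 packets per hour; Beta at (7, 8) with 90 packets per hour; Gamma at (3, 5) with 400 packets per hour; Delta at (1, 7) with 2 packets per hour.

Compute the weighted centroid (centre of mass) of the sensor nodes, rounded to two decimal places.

The minimiser of Σwᵢ‖p−pᵢ‖² is the weighted centroid p* = (Σwᵢpᵢ)/(Σwᵢ).
Σwᵢ = 792.
Σwᵢxᵢ = 300·12 + 90·7 + 400·3 + 2·1 = 5432.
Σwᵢyᵢ = 300·0 + 90·8 + 400·5 + 2·7 = 2734.
x* = 5432/792 = 6.86, y* = 2734/792 = 3.45.

(6.86, 3.45)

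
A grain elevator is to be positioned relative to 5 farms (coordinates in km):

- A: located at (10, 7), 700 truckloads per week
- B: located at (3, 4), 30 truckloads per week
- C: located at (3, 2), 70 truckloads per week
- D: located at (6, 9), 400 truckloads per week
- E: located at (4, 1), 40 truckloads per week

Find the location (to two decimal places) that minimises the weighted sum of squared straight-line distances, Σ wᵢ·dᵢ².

The minimiser of Σwᵢ‖p−pᵢ‖² is the weighted centroid p* = (Σwᵢpᵢ)/(Σwᵢ).
Σwᵢ = 1240.
Σwᵢxᵢ = 700·10 + 30·3 + 70·3 + 400·6 + 40·4 = 9860.
Σwᵢyᵢ = 700·7 + 30·4 + 70·2 + 400·9 + 40·1 = 8800.
x* = 9860/1240 = 7.95, y* = 8800/1240 = 7.10.

(7.95, 7.10)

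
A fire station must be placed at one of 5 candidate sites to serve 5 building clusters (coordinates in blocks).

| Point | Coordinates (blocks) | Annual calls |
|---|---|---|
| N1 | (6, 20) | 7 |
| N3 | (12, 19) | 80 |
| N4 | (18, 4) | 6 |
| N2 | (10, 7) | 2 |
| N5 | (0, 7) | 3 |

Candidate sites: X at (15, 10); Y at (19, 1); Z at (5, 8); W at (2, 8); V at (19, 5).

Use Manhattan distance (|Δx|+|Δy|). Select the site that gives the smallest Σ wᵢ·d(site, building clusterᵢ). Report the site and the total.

X, total 1217 blocks

Total weighted distance at each candidate:
  X (15, 10): total = 1217
  Y (19, 1): total = 2353
  Z (5, 8): total = 1663
  W (2, 8): total = 1939
  V (19, 5): total = 1973
Minimum is at X with total 1217 blocks.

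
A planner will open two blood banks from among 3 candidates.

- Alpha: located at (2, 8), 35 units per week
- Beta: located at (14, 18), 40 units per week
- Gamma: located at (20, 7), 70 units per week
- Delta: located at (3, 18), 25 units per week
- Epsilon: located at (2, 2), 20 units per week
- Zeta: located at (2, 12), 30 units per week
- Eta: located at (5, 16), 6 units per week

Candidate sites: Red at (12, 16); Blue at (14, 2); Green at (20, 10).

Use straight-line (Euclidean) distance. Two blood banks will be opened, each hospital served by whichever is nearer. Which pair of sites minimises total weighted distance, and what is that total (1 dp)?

{Red, Green}, total 1711.0

Evaluate every pair (each demand assigned to the nearer of the two):
  {Red, Green}: total = 1711.0
  {Red, Blue}: total = 1943.7
  {Blue, Green}: total = 2354.8
Best pair: {Red, Green} with total 1711.0.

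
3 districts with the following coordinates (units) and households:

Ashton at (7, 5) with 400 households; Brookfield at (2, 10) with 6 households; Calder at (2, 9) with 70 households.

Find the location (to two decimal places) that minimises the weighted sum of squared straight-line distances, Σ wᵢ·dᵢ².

The minimiser of Σwᵢ‖p−pᵢ‖² is the weighted centroid p* = (Σwᵢpᵢ)/(Σwᵢ).
Σwᵢ = 476.
Σwᵢxᵢ = 400·7 + 6·2 + 70·2 = 2952.
Σwᵢyᵢ = 400·5 + 6·10 + 70·9 = 2690.
x* = 2952/476 = 6.20, y* = 2690/476 = 5.65.

(6.20, 5.65)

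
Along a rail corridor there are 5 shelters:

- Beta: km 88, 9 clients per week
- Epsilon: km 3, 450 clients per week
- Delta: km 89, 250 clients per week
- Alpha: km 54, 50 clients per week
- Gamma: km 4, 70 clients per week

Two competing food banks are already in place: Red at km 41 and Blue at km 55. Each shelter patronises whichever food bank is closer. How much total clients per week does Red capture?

520

The indifferent point is the midpoint (41+55)/2 = 48; shelters left of it (closer to Red at 41) go to Red, those right go to Blue.
  Epsilon at 3 (w=450) → Red
  Gamma at 4 (w=70) → Red
  Alpha at 54 (w=50) → Blue
  Beta at 88 (w=9) → Blue
  Delta at 89 (w=250) → Blue
Red captures 520; Blue captures 309.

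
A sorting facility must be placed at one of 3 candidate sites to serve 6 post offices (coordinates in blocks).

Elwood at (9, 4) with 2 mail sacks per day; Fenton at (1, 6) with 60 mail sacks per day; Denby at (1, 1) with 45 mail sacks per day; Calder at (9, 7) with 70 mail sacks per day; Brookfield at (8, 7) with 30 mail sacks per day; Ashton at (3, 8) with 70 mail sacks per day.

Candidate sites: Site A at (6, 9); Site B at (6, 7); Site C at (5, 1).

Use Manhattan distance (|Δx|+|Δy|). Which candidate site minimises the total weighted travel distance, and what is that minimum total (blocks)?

Total weighted distance at each candidate:
  Site A (6, 9): total = 1831
  Site B (6, 7): total = 1417
  Site C (5, 1): total = 2334
Minimum is at Site B with total 1417 blocks.

Site B, total 1417 blocks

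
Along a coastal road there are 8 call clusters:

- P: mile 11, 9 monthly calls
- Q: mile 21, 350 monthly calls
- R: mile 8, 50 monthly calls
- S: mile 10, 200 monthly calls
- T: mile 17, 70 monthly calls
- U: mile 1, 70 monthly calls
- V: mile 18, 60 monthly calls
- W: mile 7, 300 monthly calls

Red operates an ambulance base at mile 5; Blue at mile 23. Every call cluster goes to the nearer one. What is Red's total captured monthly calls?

The indifferent point is the midpoint (5+23)/2 = 14; call clusters left of it (closer to Red at 5) go to Red, those right go to Blue.
  U at 1 (w=70) → Red
  W at 7 (w=300) → Red
  R at 8 (w=50) → Red
  S at 10 (w=200) → Red
  P at 11 (w=9) → Red
  T at 17 (w=70) → Blue
  V at 18 (w=60) → Blue
  Q at 21 (w=350) → Blue
Red captures 629; Blue captures 480.

629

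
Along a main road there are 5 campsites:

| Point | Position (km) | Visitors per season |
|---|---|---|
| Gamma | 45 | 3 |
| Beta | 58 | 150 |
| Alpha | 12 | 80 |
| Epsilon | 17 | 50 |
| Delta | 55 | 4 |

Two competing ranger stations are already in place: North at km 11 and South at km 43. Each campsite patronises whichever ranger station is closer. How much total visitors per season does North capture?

130

The indifferent point is the midpoint (11+43)/2 = 27; campsites left of it (closer to North at 11) go to North, those right go to South.
  Alpha at 12 (w=80) → North
  Epsilon at 17 (w=50) → North
  Gamma at 45 (w=3) → South
  Delta at 55 (w=4) → South
  Beta at 58 (w=150) → South
North captures 130; South captures 157.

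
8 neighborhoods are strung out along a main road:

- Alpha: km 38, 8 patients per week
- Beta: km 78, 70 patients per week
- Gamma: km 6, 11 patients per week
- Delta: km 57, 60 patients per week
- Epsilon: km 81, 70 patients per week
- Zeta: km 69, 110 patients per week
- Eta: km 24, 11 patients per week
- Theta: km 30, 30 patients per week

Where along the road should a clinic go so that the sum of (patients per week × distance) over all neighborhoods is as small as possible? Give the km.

For a sum of weighted absolute distances on a line, the optimum is the weighted median (not the mean). Total weight W = 370; half-weight = 185.
Sort by position and accumulate weight:
  km 6 (Gamma, w=11) → cum 11
  km 24 (Eta, w=11) → cum 22
  km 30 (Theta, w=30) → cum 52
  km 38 (Alpha, w=8) → cum 60
  km 57 (Delta, w=60) → cum 120
  km 69 (Zeta, w=110) → cum 230  ≥ 185 → median here
  km 78 (Beta, w=70) → cum 300
  km 81 (Epsilon, w=70) → cum 370
Optimal location: km 69.

x = 69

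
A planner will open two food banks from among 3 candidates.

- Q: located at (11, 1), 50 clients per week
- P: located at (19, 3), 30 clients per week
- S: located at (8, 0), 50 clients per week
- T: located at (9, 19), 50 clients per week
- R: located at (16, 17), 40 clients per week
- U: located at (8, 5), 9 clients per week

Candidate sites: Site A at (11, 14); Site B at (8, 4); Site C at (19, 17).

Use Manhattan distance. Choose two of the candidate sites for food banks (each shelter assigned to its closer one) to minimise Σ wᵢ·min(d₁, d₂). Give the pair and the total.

{Site A, Site B}, total 1539

Evaluate every pair (each demand assigned to the nearer of the two):
  {Site A, Site B}: total = 1539
  {Site B, Site C}: total = 1589
  {Site A, Site C}: total = 2498
Best pair: {Site A, Site B} with total 1539.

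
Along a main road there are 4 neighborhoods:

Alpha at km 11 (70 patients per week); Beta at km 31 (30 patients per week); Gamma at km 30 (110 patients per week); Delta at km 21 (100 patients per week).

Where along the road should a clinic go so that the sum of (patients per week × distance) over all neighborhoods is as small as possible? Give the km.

x = 21

For a sum of weighted absolute distances on a line, the optimum is the weighted median (not the mean). Total weight W = 310; half-weight = 155.
Sort by position and accumulate weight:
  km 11 (Alpha, w=70) → cum 70
  km 21 (Delta, w=100) → cum 170  ≥ 155 → median here
  km 30 (Gamma, w=110) → cum 280
  km 31 (Beta, w=30) → cum 310
Optimal location: km 21.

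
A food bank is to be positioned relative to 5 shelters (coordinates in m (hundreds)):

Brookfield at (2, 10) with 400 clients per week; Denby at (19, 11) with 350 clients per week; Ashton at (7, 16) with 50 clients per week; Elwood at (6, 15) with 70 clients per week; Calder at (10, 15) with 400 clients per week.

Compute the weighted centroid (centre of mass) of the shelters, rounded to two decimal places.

The minimiser of Σwᵢ‖p−pᵢ‖² is the weighted centroid p* = (Σwᵢpᵢ)/(Σwᵢ).
Σwᵢ = 1270.
Σwᵢxᵢ = 400·2 + 350·19 + 50·7 + 70·6 + 400·10 = 12220.
Σwᵢyᵢ = 400·10 + 350·11 + 50·16 + 70·15 + 400·15 = 15700.
x* = 12220/1270 = 9.62, y* = 15700/1270 = 12.36.

(9.62, 12.36)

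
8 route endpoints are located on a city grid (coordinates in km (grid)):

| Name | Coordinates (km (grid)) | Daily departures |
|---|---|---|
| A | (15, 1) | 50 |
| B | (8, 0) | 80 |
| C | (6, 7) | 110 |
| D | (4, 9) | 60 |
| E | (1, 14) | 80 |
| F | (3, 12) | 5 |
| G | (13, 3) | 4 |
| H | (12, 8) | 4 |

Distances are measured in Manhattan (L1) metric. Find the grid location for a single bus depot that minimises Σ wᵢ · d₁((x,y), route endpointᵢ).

Manhattan distance separates: Σwᵢ(|x−xᵢ|+|y−yᵢ|) = Σwᵢ|x−xᵢ| + Σwᵢ|y−yᵢ|, so x and y are optimised independently as 1-D weighted medians.
Total weight W = 393; half = 196.5.
x-coordinate, sorted with cumulative weight:
  x=1 (E, w=80) cum 80
  x=3 (F, w=5) cum 85
  x=4 (D, w=60) cum 145
  x=6 (C, w=110) cum 255  ← median
  x=8 (B, w=80) cum 335
  x=12 (H, w=4) cum 339
  x=13 (G, w=4) cum 343
  x=15 (A, w=50) cum 393
⇒ x* = 6
y-coordinate, sorted with cumulative weight:
  y=0 (B, w=80) cum 80
  y=1 (A, w=50) cum 130
  y=3 (G, w=4) cum 134
  y=7 (C, w=110) cum 244  ← median
  y=8 (H, w=4) cum 248
  y=9 (D, w=60) cum 308
  y=12 (F, w=5) cum 313
  y=14 (E, w=80) cum 393
⇒ y* = 7

(6, 7)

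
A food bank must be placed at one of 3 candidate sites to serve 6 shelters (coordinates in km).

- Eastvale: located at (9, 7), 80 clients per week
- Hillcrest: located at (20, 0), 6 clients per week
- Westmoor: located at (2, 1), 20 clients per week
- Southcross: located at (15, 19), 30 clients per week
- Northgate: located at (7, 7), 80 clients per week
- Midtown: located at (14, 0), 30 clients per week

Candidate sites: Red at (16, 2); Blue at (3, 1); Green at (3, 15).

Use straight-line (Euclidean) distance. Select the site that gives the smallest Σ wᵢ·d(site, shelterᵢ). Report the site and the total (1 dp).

Total weighted distance at each candidate:
  Red (16, 2): total = 2415.1
  Blue (3, 1): total = 2358.2
  Green (3, 15): total = 2869.8
Minimum is at Blue with total 2358.2 km.

Blue, total 2358.2 km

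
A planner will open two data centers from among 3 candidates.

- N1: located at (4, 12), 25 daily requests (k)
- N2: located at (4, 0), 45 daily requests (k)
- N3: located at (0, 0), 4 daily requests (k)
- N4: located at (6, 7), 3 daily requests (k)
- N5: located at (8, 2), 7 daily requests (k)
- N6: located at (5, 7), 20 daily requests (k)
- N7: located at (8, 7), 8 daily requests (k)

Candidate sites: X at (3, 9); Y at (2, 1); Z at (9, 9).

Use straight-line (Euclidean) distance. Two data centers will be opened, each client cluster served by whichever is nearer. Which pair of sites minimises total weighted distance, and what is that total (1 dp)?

Evaluate every pair (each demand assigned to the nearer of the two):
  {X, Y}: total = 341.7
  {Y, Z}: total = 416.1
  {X, Z}: total = 659.3
Best pair: {X, Y} with total 341.7.

{X, Y}, total 341.7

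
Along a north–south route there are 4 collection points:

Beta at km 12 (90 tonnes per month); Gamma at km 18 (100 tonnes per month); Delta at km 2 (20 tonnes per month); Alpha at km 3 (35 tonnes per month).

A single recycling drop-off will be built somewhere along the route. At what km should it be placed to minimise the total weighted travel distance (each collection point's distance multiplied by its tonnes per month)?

For a sum of weighted absolute distances on a line, the optimum is the weighted median (not the mean). Total weight W = 245; half-weight = 122.5.
Sort by position and accumulate weight:
  km 2 (Delta, w=20) → cum 20
  km 3 (Alpha, w=35) → cum 55
  km 12 (Beta, w=90) → cum 145  ≥ 122.5 → median here
  km 18 (Gamma, w=100) → cum 245
Optimal location: km 12.

x = 12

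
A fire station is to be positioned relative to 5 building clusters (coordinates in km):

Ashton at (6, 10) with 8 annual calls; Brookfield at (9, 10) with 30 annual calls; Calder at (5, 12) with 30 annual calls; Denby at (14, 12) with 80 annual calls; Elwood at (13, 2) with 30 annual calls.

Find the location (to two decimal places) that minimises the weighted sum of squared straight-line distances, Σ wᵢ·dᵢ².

(11.11, 9.89)

The minimiser of Σwᵢ‖p−pᵢ‖² is the weighted centroid p* = (Σwᵢpᵢ)/(Σwᵢ).
Σwᵢ = 178.
Σwᵢxᵢ = 8·6 + 30·9 + 30·5 + 80·14 + 30·13 = 1978.
Σwᵢyᵢ = 8·10 + 30·10 + 30·12 + 80·12 + 30·2 = 1760.
x* = 1978/178 = 11.11, y* = 1760/178 = 9.89.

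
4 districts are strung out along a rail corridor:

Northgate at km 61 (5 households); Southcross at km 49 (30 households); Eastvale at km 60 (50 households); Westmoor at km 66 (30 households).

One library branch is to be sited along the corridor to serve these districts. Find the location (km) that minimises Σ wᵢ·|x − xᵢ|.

x = 60

For a sum of weighted absolute distances on a line, the optimum is the weighted median (not the mean). Total weight W = 115; half-weight = 57.5.
Sort by position and accumulate weight:
  km 49 (Southcross, w=30) → cum 30
  km 60 (Eastvale, w=50) → cum 80  ≥ 57.5 → median here
  km 61 (Northgate, w=5) → cum 85
  km 66 (Westmoor, w=30) → cum 115
Optimal location: km 60.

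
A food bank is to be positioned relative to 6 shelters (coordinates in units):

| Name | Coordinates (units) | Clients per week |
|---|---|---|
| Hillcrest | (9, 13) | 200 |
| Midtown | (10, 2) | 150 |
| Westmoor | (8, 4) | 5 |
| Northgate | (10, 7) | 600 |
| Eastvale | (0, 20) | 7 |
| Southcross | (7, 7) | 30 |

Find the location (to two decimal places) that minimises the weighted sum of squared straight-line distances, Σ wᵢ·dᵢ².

(9.63, 7.53)

The minimiser of Σwᵢ‖p−pᵢ‖² is the weighted centroid p* = (Σwᵢpᵢ)/(Σwᵢ).
Σwᵢ = 992.
Σwᵢxᵢ = 200·9 + 150·10 + 5·8 + 600·10 + 7·0 + 30·7 = 9550.
Σwᵢyᵢ = 200·13 + 150·2 + 5·4 + 600·7 + 7·20 + 30·7 = 7470.
x* = 9550/992 = 9.63, y* = 7470/992 = 7.53.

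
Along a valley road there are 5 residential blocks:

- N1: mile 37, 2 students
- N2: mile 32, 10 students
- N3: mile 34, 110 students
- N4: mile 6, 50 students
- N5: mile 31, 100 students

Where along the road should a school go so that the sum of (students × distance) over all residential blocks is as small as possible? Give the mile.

For a sum of weighted absolute distances on a line, the optimum is the weighted median (not the mean). Total weight W = 272; half-weight = 136.
Sort by position and accumulate weight:
  mile 6 (N4, w=50) → cum 50
  mile 31 (N5, w=100) → cum 150  ≥ 136 → median here
  mile 32 (N2, w=10) → cum 160
  mile 34 (N3, w=110) → cum 270
  mile 37 (N1, w=2) → cum 272
Optimal location: mile 31.

x = 31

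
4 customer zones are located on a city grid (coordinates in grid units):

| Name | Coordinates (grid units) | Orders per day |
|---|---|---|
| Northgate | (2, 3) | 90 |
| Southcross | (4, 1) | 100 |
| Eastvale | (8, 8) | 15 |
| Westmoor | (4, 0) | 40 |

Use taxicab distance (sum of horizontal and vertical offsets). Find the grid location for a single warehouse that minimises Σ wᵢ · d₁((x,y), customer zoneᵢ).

Manhattan distance separates: Σwᵢ(|x−xᵢ|+|y−yᵢ|) = Σwᵢ|x−xᵢ| + Σwᵢ|y−yᵢ|, so x and y are optimised independently as 1-D weighted medians.
Total weight W = 245; half = 122.5.
x-coordinate, sorted with cumulative weight:
  x=2 (Northgate, w=90) cum 90
  x=4 (Southcross, w=100) cum 190  ← median
  x=4 (Westmoor, w=40) cum 230
  x=8 (Eastvale, w=15) cum 245
⇒ x* = 4
y-coordinate, sorted with cumulative weight:
  y=0 (Westmoor, w=40) cum 40
  y=1 (Southcross, w=100) cum 140  ← median
  y=3 (Northgate, w=90) cum 230
  y=8 (Eastvale, w=15) cum 245
⇒ y* = 1

(4, 1)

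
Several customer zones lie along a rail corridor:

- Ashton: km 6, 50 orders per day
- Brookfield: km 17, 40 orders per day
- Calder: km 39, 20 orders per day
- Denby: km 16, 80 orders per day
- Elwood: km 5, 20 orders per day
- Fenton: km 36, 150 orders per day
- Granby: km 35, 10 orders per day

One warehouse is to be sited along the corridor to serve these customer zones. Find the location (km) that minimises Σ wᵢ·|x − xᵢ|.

For a sum of weighted absolute distances on a line, the optimum is the weighted median (not the mean). Total weight W = 370; half-weight = 185.
Sort by position and accumulate weight:
  km 5 (Elwood, w=20) → cum 20
  km 6 (Ashton, w=50) → cum 70
  km 16 (Denby, w=80) → cum 150
  km 17 (Brookfield, w=40) → cum 190  ≥ 185 → median here
  km 35 (Granby, w=10) → cum 200
  km 36 (Fenton, w=150) → cum 350
  km 39 (Calder, w=20) → cum 370
Optimal location: km 17.

x = 17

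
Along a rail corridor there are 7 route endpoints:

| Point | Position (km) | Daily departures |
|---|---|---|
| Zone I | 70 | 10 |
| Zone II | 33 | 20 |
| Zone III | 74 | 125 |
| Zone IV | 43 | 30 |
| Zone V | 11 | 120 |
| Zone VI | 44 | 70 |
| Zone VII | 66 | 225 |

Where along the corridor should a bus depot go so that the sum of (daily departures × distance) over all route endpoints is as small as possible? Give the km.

x = 66

For a sum of weighted absolute distances on a line, the optimum is the weighted median (not the mean). Total weight W = 600; half-weight = 300.
Sort by position and accumulate weight:
  km 11 (Zone V, w=120) → cum 120
  km 33 (Zone II, w=20) → cum 140
  km 43 (Zone IV, w=30) → cum 170
  km 44 (Zone VI, w=70) → cum 240
  km 66 (Zone VII, w=225) → cum 465  ≥ 300 → median here
  km 70 (Zone I, w=10) → cum 475
  km 74 (Zone III, w=125) → cum 600
Optimal location: km 66.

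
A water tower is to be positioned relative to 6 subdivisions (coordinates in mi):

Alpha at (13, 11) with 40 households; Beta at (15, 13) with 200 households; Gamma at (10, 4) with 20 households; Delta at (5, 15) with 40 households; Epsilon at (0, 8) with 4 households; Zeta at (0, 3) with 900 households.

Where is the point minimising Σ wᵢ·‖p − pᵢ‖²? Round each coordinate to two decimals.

(3.26, 5.36)

The minimiser of Σwᵢ‖p−pᵢ‖² is the weighted centroid p* = (Σwᵢpᵢ)/(Σwᵢ).
Σwᵢ = 1204.
Σwᵢxᵢ = 40·13 + 200·15 + 20·10 + 40·5 + 4·0 + 900·0 = 3920.
Σwᵢyᵢ = 40·11 + 200·13 + 20·4 + 40·15 + 4·8 + 900·3 = 6452.
x* = 3920/1204 = 3.26, y* = 6452/1204 = 5.36.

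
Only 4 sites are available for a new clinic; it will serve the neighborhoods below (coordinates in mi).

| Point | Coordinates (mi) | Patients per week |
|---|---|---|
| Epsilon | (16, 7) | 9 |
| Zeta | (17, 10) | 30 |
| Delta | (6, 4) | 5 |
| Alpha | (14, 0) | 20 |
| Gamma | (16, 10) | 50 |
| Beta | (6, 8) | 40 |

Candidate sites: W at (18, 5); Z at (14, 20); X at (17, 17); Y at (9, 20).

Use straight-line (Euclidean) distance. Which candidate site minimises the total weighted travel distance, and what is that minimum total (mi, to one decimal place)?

W, total 1130.7 mi

Total weighted distance at each candidate:
  W (18, 5): total = 1130.7
  Z (14, 20): total = 2007.8
  X (17, 17): total = 1652.9
  Y (9, 20): total = 2115.9
Minimum is at W with total 1130.7 mi.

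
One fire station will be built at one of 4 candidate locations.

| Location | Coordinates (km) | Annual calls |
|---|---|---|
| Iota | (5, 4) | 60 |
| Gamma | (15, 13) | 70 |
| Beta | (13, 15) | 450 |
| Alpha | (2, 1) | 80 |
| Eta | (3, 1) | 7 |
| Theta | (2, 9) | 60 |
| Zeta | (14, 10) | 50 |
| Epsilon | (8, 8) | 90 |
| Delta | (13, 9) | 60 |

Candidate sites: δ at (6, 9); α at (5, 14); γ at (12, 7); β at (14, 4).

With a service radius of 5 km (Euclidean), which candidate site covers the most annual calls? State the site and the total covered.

Coverage radius r = 5 km; a point is covered iff (Δx)²+(Δy)² ≤ 5² = 25.
  δ (6, 9): covers {Theta, Epsilon} → 150
  α (5, 14): covers {none} → 0
  γ (12, 7): covers {Zeta, Epsilon, Delta} → 200
  β (14, 4): covers {none} → 0
Maximum coverage at γ: 200 annual calls.

γ, covering 200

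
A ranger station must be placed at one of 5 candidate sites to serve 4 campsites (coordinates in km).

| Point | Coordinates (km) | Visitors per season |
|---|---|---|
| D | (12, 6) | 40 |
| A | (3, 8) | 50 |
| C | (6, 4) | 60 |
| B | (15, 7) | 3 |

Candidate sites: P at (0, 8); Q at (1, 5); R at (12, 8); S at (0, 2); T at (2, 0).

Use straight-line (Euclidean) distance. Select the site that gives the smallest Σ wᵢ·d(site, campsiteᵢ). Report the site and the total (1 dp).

Total weighted distance at each candidate:
  P (0, 8): total = 1114.4
  Q (1, 5): total = 970.5
  R (12, 8): total = 972.2
  S (0, 2): total = 1268.3
  T (2, 0): total = 1253.3
Minimum is at Q with total 970.5 km.

Q, total 970.5 km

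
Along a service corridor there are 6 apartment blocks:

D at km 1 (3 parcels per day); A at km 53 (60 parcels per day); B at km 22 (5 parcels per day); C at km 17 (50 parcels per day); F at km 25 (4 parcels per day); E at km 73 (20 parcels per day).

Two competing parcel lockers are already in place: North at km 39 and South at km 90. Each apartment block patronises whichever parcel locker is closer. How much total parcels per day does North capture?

The indifferent point is the midpoint (39+90)/2 = 64.5; apartment blocks left of it (closer to North at 39) go to North, those right go to South.
  D at 1 (w=3) → North
  C at 17 (w=50) → North
  B at 22 (w=5) → North
  F at 25 (w=4) → North
  A at 53 (w=60) → North
  E at 73 (w=20) → South
North captures 122; South captures 20.

122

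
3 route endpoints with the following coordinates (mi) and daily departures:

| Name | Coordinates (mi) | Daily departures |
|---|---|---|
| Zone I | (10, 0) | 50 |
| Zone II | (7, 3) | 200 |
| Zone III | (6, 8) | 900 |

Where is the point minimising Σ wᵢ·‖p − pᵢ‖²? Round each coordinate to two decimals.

The minimiser of Σwᵢ‖p−pᵢ‖² is the weighted centroid p* = (Σwᵢpᵢ)/(Σwᵢ).
Σwᵢ = 1150.
Σwᵢxᵢ = 50·10 + 200·7 + 900·6 = 7300.
Σwᵢyᵢ = 50·0 + 200·3 + 900·8 = 7800.
x* = 7300/1150 = 6.35, y* = 7800/1150 = 6.78.

(6.35, 6.78)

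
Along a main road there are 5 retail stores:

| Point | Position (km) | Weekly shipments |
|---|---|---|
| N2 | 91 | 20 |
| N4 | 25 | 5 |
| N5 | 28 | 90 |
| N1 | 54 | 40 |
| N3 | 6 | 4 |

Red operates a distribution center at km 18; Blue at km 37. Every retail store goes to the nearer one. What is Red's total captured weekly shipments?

9

The indifferent point is the midpoint (18+37)/2 = 27.5; retail stores left of it (closer to Red at 18) go to Red, those right go to Blue.
  N3 at 6 (w=4) → Red
  N4 at 25 (w=5) → Red
  N5 at 28 (w=90) → Blue
  N1 at 54 (w=40) → Blue
  N2 at 91 (w=20) → Blue
Red captures 9; Blue captures 150.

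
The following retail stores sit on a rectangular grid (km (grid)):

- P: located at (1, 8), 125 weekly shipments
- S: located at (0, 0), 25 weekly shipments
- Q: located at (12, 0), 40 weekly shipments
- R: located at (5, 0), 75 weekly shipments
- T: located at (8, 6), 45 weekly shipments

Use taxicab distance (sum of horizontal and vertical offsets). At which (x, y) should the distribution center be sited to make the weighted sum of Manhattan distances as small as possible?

Manhattan distance separates: Σwᵢ(|x−xᵢ|+|y−yᵢ|) = Σwᵢ|x−xᵢ| + Σwᵢ|y−yᵢ|, so x and y are optimised independently as 1-D weighted medians.
Total weight W = 310; half = 155.
x-coordinate, sorted with cumulative weight:
  x=0 (S, w=25) cum 25
  x=1 (P, w=125) cum 150
  x=5 (R, w=75) cum 225  ← median
  x=8 (T, w=45) cum 270
  x=12 (Q, w=40) cum 310
⇒ x* = 5
y-coordinate, sorted with cumulative weight:
  y=0 (S, w=25) cum 25
  y=0 (Q, w=40) cum 65
  y=0 (R, w=75) cum 140
  y=6 (T, w=45) cum 185  ← median
  y=8 (P, w=125) cum 310
⇒ y* = 6

(5, 6)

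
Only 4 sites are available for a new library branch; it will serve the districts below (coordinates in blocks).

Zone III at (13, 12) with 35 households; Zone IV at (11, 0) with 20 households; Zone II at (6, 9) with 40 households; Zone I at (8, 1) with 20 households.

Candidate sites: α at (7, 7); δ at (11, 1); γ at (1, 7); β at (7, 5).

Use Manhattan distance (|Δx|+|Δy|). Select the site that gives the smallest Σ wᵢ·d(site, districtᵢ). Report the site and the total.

α, total 865 blocks

Total weighted distance at each candidate:
  α (7, 7): total = 865
  δ (11, 1): total = 1055
  γ (1, 7): total = 1475
  β (7, 5): total = 935
Minimum is at α with total 865 blocks.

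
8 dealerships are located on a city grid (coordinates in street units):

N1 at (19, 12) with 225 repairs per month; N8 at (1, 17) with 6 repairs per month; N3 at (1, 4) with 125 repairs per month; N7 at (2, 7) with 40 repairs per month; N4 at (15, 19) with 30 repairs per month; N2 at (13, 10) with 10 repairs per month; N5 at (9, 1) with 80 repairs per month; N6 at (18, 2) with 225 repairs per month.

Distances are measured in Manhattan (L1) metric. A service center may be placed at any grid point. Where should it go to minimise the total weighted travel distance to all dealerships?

(18, 4)

Manhattan distance separates: Σwᵢ(|x−xᵢ|+|y−yᵢ|) = Σwᵢ|x−xᵢ| + Σwᵢ|y−yᵢ|, so x and y are optimised independently as 1-D weighted medians.
Total weight W = 741; half = 370.5.
x-coordinate, sorted with cumulative weight:
  x=1 (N8, w=6) cum 6
  x=1 (N3, w=125) cum 131
  x=2 (N7, w=40) cum 171
  x=9 (N5, w=80) cum 251
  x=13 (N2, w=10) cum 261
  x=15 (N4, w=30) cum 291
  x=18 (N6, w=225) cum 516  ← median
  x=19 (N1, w=225) cum 741
⇒ x* = 18
y-coordinate, sorted with cumulative weight:
  y=1 (N5, w=80) cum 80
  y=2 (N6, w=225) cum 305
  y=4 (N3, w=125) cum 430  ← median
  y=7 (N7, w=40) cum 470
  y=10 (N2, w=10) cum 480
  y=12 (N1, w=225) cum 705
  y=17 (N8, w=6) cum 711
  y=19 (N4, w=30) cum 741
⇒ y* = 4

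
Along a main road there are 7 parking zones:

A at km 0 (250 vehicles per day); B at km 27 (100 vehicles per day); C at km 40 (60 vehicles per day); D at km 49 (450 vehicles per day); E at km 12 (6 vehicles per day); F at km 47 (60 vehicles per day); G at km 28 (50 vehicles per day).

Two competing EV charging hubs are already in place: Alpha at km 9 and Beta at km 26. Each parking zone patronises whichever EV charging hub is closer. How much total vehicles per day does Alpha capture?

The indifferent point is the midpoint (9+26)/2 = 17.5; parking zones left of it (closer to Alpha at 9) go to Alpha, those right go to Beta.
  A at 0 (w=250) → Alpha
  E at 12 (w=6) → Alpha
  B at 27 (w=100) → Beta
  G at 28 (w=50) → Beta
  C at 40 (w=60) → Beta
  F at 47 (w=60) → Beta
  D at 49 (w=450) → Beta
Alpha captures 256; Beta captures 720.

256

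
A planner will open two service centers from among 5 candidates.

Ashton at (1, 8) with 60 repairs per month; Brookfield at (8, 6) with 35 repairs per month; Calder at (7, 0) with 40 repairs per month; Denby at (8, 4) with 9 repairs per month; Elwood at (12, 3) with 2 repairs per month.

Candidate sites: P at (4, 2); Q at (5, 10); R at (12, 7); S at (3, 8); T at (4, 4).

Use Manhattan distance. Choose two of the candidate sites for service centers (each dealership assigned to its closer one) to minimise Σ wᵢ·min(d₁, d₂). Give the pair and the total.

{P, S}, total 637

Evaluate every pair (each demand assigned to the nearer of the two):
  {P, S}: total = 637
  {S, T}: total = 664
  {R, S}: total = 846
  {P, Q}: total = 877
  {P, T}: total = 884
  {Q, T}: total = 904
  {R, T}: total = 919
  {Q, S}: total = 954
  {P, R}: total = 977
  {Q, R}: total = 1086
Best pair: {P, S} with total 637.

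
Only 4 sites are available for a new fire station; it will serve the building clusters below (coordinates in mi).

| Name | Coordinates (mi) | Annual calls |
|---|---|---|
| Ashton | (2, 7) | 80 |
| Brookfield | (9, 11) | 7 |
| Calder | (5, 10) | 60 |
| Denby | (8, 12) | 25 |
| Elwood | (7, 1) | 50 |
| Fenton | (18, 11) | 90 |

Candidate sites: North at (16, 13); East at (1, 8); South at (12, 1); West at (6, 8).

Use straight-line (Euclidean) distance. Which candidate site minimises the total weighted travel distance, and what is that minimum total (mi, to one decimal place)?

West, total 2072.3 mi

Total weighted distance at each candidate:
  North (16, 13): total = 3159.7
  East (1, 8): total = 2657.4
  South (12, 1): total = 3282.3
  West (6, 8): total = 2072.3
Minimum is at West with total 2072.3 mi.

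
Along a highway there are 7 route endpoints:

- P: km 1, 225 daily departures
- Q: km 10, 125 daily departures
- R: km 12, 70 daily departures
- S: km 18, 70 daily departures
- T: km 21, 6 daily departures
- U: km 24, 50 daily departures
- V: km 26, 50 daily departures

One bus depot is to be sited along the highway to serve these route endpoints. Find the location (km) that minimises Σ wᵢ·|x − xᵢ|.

For a sum of weighted absolute distances on a line, the optimum is the weighted median (not the mean). Total weight W = 596; half-weight = 298.
Sort by position and accumulate weight:
  km 1 (P, w=225) → cum 225
  km 10 (Q, w=125) → cum 350  ≥ 298 → median here
  km 12 (R, w=70) → cum 420
  km 18 (S, w=70) → cum 490
  km 21 (T, w=6) → cum 496
  km 24 (U, w=50) → cum 546
  km 26 (V, w=50) → cum 596
Optimal location: km 10.

x = 10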